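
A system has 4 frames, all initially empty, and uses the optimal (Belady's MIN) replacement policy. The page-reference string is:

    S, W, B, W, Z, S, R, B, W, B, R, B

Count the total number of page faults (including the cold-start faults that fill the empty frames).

5

S: miss, frames [S]
W: miss, frames [S, W]
B: miss, frames [S, W, B]
W: hit
Z: miss, frames [S, W, B, Z]
S: hit
R: miss, evict Z, frames [S, W, B, R]
B: hit
W: hit
B: hit
R: hit
B: hit
Page faults: 5.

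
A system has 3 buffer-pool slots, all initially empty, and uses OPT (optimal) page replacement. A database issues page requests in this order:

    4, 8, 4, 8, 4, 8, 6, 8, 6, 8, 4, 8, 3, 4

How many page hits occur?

4 -> fault, frames {4}
8 -> fault, frames {4,8}
4 -> hit
8 -> hit
4 -> hit
8 -> hit
6 -> fault, frames {4,8,6}
8 -> hit
6 -> hit
8 -> hit
4 -> hit
8 -> hit
3 -> fault, evict 6, frames {4,8,3}
4 -> hit
Hits: 10.

10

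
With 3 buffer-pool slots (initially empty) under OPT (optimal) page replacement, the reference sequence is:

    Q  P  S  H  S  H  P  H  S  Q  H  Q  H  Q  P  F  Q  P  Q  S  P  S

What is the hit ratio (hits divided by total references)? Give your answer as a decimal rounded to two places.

0.68

Q: fault, frames (Q)
P: fault, frames (Q P)
S: fault, frames (Q P S)
H: fault, evict Q, frames (P S H)
S: hit
H: hit
P: hit
H: hit
S: hit
Q: fault, evict S, frames (P H Q)
H: hit
Q: hit
H: hit
Q: hit
P: hit
F: fault, evict H, frames (P Q F)
Q: hit
P: hit
Q: hit
S: fault, evict F, frames (P Q S)
P: hit
S: hit
Hits: 15 of 22 references → 15/22 = 0.6818.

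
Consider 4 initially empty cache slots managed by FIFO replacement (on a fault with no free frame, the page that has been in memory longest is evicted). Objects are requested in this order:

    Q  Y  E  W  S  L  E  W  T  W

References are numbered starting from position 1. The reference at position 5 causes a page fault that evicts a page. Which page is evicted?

Q

pos 1: Q: fault, frames {Q}
pos 2: Y: fault, frames {Q,Y}
pos 3: E: fault, frames {Q,Y,E}
pos 4: W: fault, frames {Q,Y,E,W}
pos 5: S: fault, evict Q, frames {Y,E,W,S}
At position 5, page Q is evicted.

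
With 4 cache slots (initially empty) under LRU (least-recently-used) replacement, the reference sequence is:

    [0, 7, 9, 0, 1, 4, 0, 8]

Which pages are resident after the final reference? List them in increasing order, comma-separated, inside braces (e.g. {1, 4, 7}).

{0, 1, 4, 8}

0 -> fault, frames {0}
7 -> fault, frames {0,7}
9 -> fault, frames {0,7,9}
0 -> hit
1 -> fault, frames {7,9,0,1}
4 -> fault, evict 7, frames {9,0,1,4}
0 -> hit
8 -> fault, evict 9, frames {1,4,0,8}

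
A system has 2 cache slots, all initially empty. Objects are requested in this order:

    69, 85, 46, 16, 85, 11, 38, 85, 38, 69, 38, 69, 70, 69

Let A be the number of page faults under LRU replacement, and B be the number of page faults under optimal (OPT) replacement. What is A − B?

2

Under LRU: F F F F F F F F . F . . F . → 10 faults.
Under OPT: F F F F . F F . . F . . F . → 8 faults.
A − B = 10 − 8 = 2.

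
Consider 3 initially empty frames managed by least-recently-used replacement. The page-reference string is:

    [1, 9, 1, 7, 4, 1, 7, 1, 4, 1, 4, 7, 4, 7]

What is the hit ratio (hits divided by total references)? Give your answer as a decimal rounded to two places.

1 -> fault, frames {1}
9 -> fault, frames {1,9}
1 -> hit
7 -> fault, frames {9,1,7}
4 -> fault, evict 9, frames {1,7,4}
1 -> hit
7 -> hit
1 -> hit
4 -> hit
1 -> hit
4 -> hit
7 -> hit
4 -> hit
7 -> hit
Hits: 10 of 14 references → 10/14 = 0.7143.

0.71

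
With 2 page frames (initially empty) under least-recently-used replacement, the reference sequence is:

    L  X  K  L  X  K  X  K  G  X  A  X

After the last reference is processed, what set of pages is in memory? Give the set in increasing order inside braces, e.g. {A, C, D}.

L -> miss, frames (L)
X -> miss, frames (L X)
K -> miss, evict L, frames (X K)
L -> miss, evict X, frames (K L)
X -> miss, evict K, frames (L X)
K -> miss, evict L, frames (X K)
X -> hit
K -> hit
G -> miss, evict X, frames (K G)
X -> miss, evict K, frames (G X)
A -> miss, evict G, frames (X A)
X -> hit

{A, X}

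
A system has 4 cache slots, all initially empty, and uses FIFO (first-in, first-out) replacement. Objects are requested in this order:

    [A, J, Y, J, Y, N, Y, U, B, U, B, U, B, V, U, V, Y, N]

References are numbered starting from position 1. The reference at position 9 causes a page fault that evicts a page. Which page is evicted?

J

pos 1: A: fault, frames [A]
pos 2: J: fault, frames [A, J]
pos 3: Y: fault, frames [A, J, Y]
pos 4: J: hit
pos 5: Y: hit
pos 6: N: fault, frames [A, J, Y, N]
pos 7: Y: hit
pos 8: U: fault, evict A, frames [J, Y, N, U]
pos 9: B: fault, evict J, frames [Y, N, U, B]
At position 9, page J is evicted.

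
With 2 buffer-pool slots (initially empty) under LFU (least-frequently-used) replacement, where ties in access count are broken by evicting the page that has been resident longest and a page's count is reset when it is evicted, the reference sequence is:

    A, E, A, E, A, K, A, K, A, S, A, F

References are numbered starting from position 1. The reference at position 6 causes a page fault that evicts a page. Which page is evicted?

pos 1: A → fault, frames (A)
pos 2: E → fault, frames (A E)
pos 3: A → hit
pos 4: E → hit
pos 5: A → hit
pos 6: K → fault, evict E, frames (A K)
At position 6, page E is evicted.

E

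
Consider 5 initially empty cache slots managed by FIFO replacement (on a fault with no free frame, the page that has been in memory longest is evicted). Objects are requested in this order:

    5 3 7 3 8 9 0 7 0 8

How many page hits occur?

4

5 -> miss, frames {5}
3 -> miss, frames {5,3}
7 -> miss, frames {5,3,7}
3 -> hit
8 -> miss, frames {5,3,7,8}
9 -> miss, frames {5,3,7,8,9}
0 -> miss, evict 5, frames {3,7,8,9,0}
7 -> hit
0 -> hit
8 -> hit
Hits: 4.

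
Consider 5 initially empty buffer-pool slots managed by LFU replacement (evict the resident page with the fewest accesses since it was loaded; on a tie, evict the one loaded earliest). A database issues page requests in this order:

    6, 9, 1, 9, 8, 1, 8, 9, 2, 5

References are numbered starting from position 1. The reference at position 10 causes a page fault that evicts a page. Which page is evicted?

6

pos 1: 6 -> miss, frames [6]
pos 2: 9 -> miss, frames [6, 9]
pos 3: 1 -> miss, frames [6, 9, 1]
pos 4: 9 -> hit
pos 5: 8 -> miss, frames [6, 9, 1, 8]
pos 6: 1 -> hit
pos 7: 8 -> hit
pos 8: 9 -> hit
pos 9: 2 -> miss, frames [6, 9, 1, 8, 2]
pos 10: 5 -> miss, evict 6, frames [9, 1, 8, 2, 5]
At position 10, page 6 is evicted.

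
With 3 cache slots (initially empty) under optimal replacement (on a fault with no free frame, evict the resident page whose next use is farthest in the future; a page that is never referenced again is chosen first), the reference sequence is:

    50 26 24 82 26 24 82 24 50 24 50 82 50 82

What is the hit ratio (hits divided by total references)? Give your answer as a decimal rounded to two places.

0.64

50 -> miss, frames [50]
26 -> miss, frames [50, 26]
24 -> miss, frames [50, 26, 24]
82 -> miss, evict 50, frames [26, 24, 82]
26 -> hit
24 -> hit
82 -> hit
24 -> hit
50 -> miss, evict 26, frames [24, 82, 50]
24 -> hit
50 -> hit
82 -> hit
50 -> hit
82 -> hit
Hits: 9 of 14 references → 9/14 = 0.6429.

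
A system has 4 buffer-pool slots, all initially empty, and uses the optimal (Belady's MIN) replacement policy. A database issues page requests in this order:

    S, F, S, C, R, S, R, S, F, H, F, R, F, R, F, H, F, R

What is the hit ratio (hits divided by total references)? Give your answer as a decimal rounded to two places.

S → miss, frames (S)
F → miss, frames (S F)
S → hit
C → miss, frames (S F C)
R → miss, frames (S F C R)
S → hit
R → hit
S → hit
F → hit
H → miss, evict C, frames (S F R H)
F → hit
R → hit
F → hit
R → hit
F → hit
H → hit
F → hit
R → hit
Hits: 13 of 18 references → 13/18 = 0.7222.

0.72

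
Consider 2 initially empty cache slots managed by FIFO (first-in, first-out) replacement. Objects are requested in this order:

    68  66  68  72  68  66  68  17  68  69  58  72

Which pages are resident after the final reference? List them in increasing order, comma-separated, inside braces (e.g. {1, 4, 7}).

{58, 72}

68 -> fault, frames {68}
66 -> fault, frames {68,66}
68 -> hit
72 -> fault, evict 68, frames {66,72}
68 -> fault, evict 66, frames {72,68}
66 -> fault, evict 72, frames {68,66}
68 -> hit
17 -> fault, evict 68, frames {66,17}
68 -> fault, evict 66, frames {17,68}
69 -> fault, evict 17, frames {68,69}
58 -> fault, evict 68, frames {69,58}
72 -> fault, evict 69, frames {58,72}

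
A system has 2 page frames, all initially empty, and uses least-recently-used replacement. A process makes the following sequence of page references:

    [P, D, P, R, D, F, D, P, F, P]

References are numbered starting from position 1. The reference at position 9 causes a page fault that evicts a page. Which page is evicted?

pos 1: P → fault, frames (P)
pos 2: D → fault, frames (P D)
pos 3: P → hit
pos 4: R → fault, evict D, frames (P R)
pos 5: D → fault, evict P, frames (R D)
pos 6: F → fault, evict R, frames (D F)
pos 7: D → hit
pos 8: P → fault, evict F, frames (D P)
pos 9: F → fault, evict D, frames (P F)
At position 9, page D is evicted.

D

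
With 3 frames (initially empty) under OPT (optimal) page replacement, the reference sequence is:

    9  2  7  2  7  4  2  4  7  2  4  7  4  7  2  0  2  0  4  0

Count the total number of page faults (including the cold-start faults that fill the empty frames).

9: miss, frames {9}
2: miss, frames {9,2}
7: miss, frames {9,2,7}
2: hit
7: hit
4: miss, evict 9, frames {2,7,4}
2: hit
4: hit
7: hit
2: hit
4: hit
7: hit
4: hit
7: hit
2: hit
0: miss, evict 7, frames {2,4,0}
2: hit
0: hit
4: hit
0: hit
Page faults: 5.

5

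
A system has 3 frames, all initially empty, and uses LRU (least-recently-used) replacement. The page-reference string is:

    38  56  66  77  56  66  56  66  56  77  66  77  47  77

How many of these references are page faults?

38: fault, frames {38}
56: fault, frames {38,56}
66: fault, frames {38,56,66}
77: fault, evict 38, frames {56,66,77}
56: hit
66: hit
56: hit
66: hit
56: hit
77: hit
66: hit
77: hit
47: fault, evict 56, frames {66,77,47}
77: hit
Page faults: 5.

5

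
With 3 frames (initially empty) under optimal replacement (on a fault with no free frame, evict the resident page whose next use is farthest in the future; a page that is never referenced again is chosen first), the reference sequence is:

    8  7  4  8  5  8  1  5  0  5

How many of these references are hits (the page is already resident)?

8 -> fault, frames {8}
7 -> fault, frames {8,7}
4 -> fault, frames {8,7,4}
8 -> hit
5 -> fault, evict 4, frames {8,7,5}
8 -> hit
1 -> fault, evict 7, frames {8,5,1}
5 -> hit
0 -> fault, evict 1, frames {8,5,0}
5 -> hit
Hits: 4.

4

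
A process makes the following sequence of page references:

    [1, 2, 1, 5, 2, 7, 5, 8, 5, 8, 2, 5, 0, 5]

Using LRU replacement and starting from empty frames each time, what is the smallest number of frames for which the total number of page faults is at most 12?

f=1: 14 faults
f=2: 10 faults
f=3: 7 faults
f=4: 6 faults
f=5: 6 faults
f=6: 6 faults
Smallest f with faults ≤ 12 is 2.

2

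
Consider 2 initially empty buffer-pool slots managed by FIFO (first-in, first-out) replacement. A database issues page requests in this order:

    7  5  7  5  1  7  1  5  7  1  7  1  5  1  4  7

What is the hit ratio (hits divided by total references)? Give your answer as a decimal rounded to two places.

0.31

7: fault, frames (7)
5: fault, frames (7 5)
7: hit
5: hit
1: fault, evict 7, frames (5 1)
7: fault, evict 5, frames (1 7)
1: hit
5: fault, evict 1, frames (7 5)
7: hit
1: fault, evict 7, frames (5 1)
7: fault, evict 5, frames (1 7)
1: hit
5: fault, evict 1, frames (7 5)
1: fault, evict 7, frames (5 1)
4: fault, evict 5, frames (1 4)
7: fault, evict 1, frames (4 7)
Hits: 5 of 16 references → 5/16 = 0.3125.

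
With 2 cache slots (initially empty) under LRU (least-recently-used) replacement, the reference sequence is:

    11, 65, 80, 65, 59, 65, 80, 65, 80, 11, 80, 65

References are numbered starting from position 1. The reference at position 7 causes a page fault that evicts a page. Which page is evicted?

59

pos 1: 11: fault, frames (11)
pos 2: 65: fault, frames (11 65)
pos 3: 80: fault, evict 11, frames (65 80)
pos 4: 65: hit
pos 5: 59: fault, evict 80, frames (65 59)
pos 6: 65: hit
pos 7: 80: fault, evict 59, frames (65 80)
At position 7, page 59 is evicted.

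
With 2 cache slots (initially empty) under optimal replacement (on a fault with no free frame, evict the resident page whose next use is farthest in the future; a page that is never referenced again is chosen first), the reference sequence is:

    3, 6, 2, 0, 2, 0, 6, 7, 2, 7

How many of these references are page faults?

3: miss, frames [3]
6: miss, frames [3, 6]
2: miss, evict 3, frames [6, 2]
0: miss, evict 6, frames [2, 0]
2: hit
0: hit
6: miss, evict 0, frames [2, 6]
7: miss, evict 6, frames [2, 7]
2: hit
7: hit
Page faults: 6.

6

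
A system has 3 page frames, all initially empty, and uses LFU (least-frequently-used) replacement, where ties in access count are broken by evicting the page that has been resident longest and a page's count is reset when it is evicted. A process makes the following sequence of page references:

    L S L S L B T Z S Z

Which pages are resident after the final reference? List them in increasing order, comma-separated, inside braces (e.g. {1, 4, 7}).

L: fault, frames [L]
S: fault, frames [L, S]
L: hit
S: hit
L: hit
B: fault, frames [L, S, B]
T: fault, evict B, frames [L, S, T]
Z: fault, evict T, frames [L, S, Z]
S: hit
Z: hit

{L, S, Z}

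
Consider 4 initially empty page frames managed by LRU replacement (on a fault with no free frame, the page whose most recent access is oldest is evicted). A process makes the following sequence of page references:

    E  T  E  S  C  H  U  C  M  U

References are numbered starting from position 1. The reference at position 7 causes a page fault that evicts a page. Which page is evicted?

E

pos 1: E: fault, frames [E]
pos 2: T: fault, frames [E, T]
pos 3: E: hit
pos 4: S: fault, frames [T, E, S]
pos 5: C: fault, frames [T, E, S, C]
pos 6: H: fault, evict T, frames [E, S, C, H]
pos 7: U: fault, evict E, frames [S, C, H, U]
At position 7, page E is evicted.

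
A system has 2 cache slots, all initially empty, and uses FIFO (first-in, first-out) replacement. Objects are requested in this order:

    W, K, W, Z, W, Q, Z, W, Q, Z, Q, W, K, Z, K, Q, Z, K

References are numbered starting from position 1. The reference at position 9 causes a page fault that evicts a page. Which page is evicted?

Z

pos 1: W → fault, frames {W}
pos 2: K → fault, frames {W,K}
pos 3: W → hit
pos 4: Z → fault, evict W, frames {K,Z}
pos 5: W → fault, evict K, frames {Z,W}
pos 6: Q → fault, evict Z, frames {W,Q}
pos 7: Z → fault, evict W, frames {Q,Z}
pos 8: W → fault, evict Q, frames {Z,W}
pos 9: Q → fault, evict Z, frames {W,Q}
At position 9, page Z is evicted.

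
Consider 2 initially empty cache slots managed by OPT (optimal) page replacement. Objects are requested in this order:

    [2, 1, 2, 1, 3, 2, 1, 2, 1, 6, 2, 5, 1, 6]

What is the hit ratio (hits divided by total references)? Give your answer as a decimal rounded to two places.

0.50

2: miss, frames [2]
1: miss, frames [2, 1]
2: hit
1: hit
3: miss, evict 1, frames [2, 3]
2: hit
1: miss, evict 3, frames [2, 1]
2: hit
1: hit
6: miss, evict 1, frames [2, 6]
2: hit
5: miss, evict 2, frames [6, 5]
1: miss, evict 5, frames [6, 1]
6: hit
Hits: 7 of 14 references → 7/14 = 0.5000.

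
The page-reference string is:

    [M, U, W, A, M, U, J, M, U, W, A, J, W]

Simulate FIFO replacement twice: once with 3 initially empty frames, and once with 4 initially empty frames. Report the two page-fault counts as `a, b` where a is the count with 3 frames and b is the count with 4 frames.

3 frames: F F F F F F F . . F F . . → 9 faults.
4 frames: F F F F . . F F F F F F . → 10 faults.
10 > 9: adding a frame increased faults — Belady's anomaly.

9, 10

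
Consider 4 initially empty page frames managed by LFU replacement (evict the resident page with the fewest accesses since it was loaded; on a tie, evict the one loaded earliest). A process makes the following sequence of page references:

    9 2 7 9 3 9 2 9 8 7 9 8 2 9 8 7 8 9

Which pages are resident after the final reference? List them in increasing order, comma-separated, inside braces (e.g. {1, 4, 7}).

9 → miss, frames {9}
2 → miss, frames {9,2}
7 → miss, frames {9,2,7}
9 → hit
3 → miss, frames {9,2,7,3}
9 → hit
2 → hit
9 → hit
8 → miss, evict 7, frames {9,2,3,8}
7 → miss, evict 3, frames {9,2,8,7}
9 → hit
8 → hit
2 → hit
9 → hit
8 → hit
7 → hit
8 → hit
9 → hit

{2, 7, 8, 9}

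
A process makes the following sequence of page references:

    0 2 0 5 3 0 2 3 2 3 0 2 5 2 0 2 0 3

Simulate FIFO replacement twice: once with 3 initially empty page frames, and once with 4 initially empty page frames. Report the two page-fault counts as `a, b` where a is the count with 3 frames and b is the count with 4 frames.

3 frames: F F . F F F F . . . . . F . . . . F → 8 faults.
4 frames: F F . F F . . . . . . . . . . . . . → 4 faults.
4 < 8: adding a frame reduced faults, as is typical.

8, 4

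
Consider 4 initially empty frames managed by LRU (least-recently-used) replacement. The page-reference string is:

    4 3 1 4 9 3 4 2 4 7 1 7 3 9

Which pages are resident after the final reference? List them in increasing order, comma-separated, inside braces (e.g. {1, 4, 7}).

{1, 3, 7, 9}

4 -> fault, frames [4]
3 -> fault, frames [4, 3]
1 -> fault, frames [4, 3, 1]
4 -> hit
9 -> fault, frames [3, 1, 4, 9]
3 -> hit
4 -> hit
2 -> fault, evict 1, frames [9, 3, 4, 2]
4 -> hit
7 -> fault, evict 9, frames [3, 2, 4, 7]
1 -> fault, evict 3, frames [2, 4, 7, 1]
7 -> hit
3 -> fault, evict 2, frames [4, 1, 7, 3]
9 -> fault, evict 4, frames [1, 7, 3, 9]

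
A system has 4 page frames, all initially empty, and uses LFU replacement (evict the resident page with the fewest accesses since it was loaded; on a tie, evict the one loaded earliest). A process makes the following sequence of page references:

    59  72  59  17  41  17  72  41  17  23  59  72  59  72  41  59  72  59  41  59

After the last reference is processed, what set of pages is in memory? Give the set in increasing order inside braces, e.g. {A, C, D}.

59 → miss, frames (59)
72 → miss, frames (59 72)
59 → hit
17 → miss, frames (59 72 17)
41 → miss, frames (59 72 17 41)
17 → hit
72 → hit
41 → hit
17 → hit
23 → miss, evict 59, frames (72 17 41 23)
59 → miss, evict 23, frames (72 17 41 59)
72 → hit
59 → hit
72 → hit
41 → hit
59 → hit
72 → hit
59 → hit
41 → hit
59 → hit

{17, 41, 59, 72}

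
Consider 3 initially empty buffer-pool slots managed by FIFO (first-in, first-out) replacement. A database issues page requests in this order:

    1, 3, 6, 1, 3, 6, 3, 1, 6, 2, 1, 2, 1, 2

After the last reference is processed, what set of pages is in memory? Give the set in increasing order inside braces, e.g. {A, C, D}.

1: miss, frames {1}
3: miss, frames {1,3}
6: miss, frames {1,3,6}
1: hit
3: hit
6: hit
3: hit
1: hit
6: hit
2: miss, evict 1, frames {3,6,2}
1: miss, evict 3, frames {6,2,1}
2: hit
1: hit
2: hit

{1, 2, 6}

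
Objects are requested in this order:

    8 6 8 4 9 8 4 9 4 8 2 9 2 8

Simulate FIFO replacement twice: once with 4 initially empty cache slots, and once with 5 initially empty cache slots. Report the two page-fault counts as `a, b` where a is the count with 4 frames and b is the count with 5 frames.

4 frames: F F . F F . . . . . F . . F → 6 faults.
5 frames: F F . F F . . . . . F . . . → 5 faults.
5 < 6: adding a frame reduced faults, as is typical.

6, 5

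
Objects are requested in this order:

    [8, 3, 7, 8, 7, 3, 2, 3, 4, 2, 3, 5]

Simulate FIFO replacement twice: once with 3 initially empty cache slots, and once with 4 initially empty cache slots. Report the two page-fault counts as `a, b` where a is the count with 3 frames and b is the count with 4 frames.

3 frames: F F F . . . F . F . F F → 7 faults.
4 frames: F F F . . . F . F . . F → 6 faults.
6 < 7: adding a frame reduced faults, as is typical.

7, 6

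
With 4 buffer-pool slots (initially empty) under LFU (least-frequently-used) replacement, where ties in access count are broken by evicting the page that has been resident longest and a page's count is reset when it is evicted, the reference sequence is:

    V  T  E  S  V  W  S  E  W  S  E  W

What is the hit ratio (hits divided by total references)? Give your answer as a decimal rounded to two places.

0.58

V: miss, frames [V]
T: miss, frames [V, T]
E: miss, frames [V, T, E]
S: miss, frames [V, T, E, S]
V: hit
W: miss, evict T, frames [V, E, S, W]
S: hit
E: hit
W: hit
S: hit
E: hit
W: hit
Hits: 7 of 12 references → 7/12 = 0.5833.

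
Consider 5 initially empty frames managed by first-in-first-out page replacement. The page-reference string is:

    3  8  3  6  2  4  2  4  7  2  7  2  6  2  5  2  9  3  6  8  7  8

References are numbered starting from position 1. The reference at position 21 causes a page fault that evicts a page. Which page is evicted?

5

pos 1: 3: fault, frames {3}
pos 2: 8: fault, frames {3,8}
pos 3: 3: hit
pos 4: 6: fault, frames {3,8,6}
pos 5: 2: fault, frames {3,8,6,2}
pos 6: 4: fault, frames {3,8,6,2,4}
pos 7: 2: hit
pos 8: 4: hit
pos 9: 7: fault, evict 3, frames {8,6,2,4,7}
pos 10: 2: hit
pos 11: 7: hit
pos 12: 2: hit
pos 13: 6: hit
pos 14: 2: hit
pos 15: 5: fault, evict 8, frames {6,2,4,7,5}
pos 16: 2: hit
pos 17: 9: fault, evict 6, frames {2,4,7,5,9}
pos 18: 3: fault, evict 2, frames {4,7,5,9,3}
pos 19: 6: fault, evict 4, frames {7,5,9,3,6}
pos 20: 8: fault, evict 7, frames {5,9,3,6,8}
pos 21: 7: fault, evict 5, frames {9,3,6,8,7}
At position 21, page 5 is evicted.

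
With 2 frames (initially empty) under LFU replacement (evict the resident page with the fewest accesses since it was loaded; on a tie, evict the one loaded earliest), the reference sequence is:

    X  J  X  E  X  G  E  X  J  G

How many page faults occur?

X → fault, frames [X]
J → fault, frames [X, J]
X → hit
E → fault, evict J, frames [X, E]
X → hit
G → fault, evict E, frames [X, G]
E → fault, evict G, frames [X, E]
X → hit
J → fault, evict E, frames [X, J]
G → fault, evict J, frames [X, G]
Page faults: 7.

7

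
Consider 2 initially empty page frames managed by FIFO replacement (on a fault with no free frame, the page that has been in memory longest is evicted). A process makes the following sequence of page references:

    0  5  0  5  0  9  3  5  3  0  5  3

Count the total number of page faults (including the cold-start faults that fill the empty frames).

7

0: fault, frames [0]
5: fault, frames [0, 5]
0: hit
5: hit
0: hit
9: fault, evict 0, frames [5, 9]
3: fault, evict 5, frames [9, 3]
5: fault, evict 9, frames [3, 5]
3: hit
0: fault, evict 3, frames [5, 0]
5: hit
3: fault, evict 5, frames [0, 3]
Page faults: 7.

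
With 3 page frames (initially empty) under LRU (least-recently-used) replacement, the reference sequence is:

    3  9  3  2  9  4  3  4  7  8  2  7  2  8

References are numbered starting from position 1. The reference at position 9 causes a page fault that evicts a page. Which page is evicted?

9

pos 1: 3: fault, frames [3]
pos 2: 9: fault, frames [3, 9]
pos 3: 3: hit
pos 4: 2: fault, frames [9, 3, 2]
pos 5: 9: hit
pos 6: 4: fault, evict 3, frames [2, 9, 4]
pos 7: 3: fault, evict 2, frames [9, 4, 3]
pos 8: 4: hit
pos 9: 7: fault, evict 9, frames [3, 4, 7]
At position 9, page 9 is evicted.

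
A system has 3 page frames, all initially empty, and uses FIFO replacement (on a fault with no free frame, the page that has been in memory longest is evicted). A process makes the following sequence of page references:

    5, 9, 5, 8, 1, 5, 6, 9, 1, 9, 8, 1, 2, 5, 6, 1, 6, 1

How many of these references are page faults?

13

5: fault, frames (5)
9: fault, frames (5 9)
5: hit
8: fault, frames (5 9 8)
1: fault, evict 5, frames (9 8 1)
5: fault, evict 9, frames (8 1 5)
6: fault, evict 8, frames (1 5 6)
9: fault, evict 1, frames (5 6 9)
1: fault, evict 5, frames (6 9 1)
9: hit
8: fault, evict 6, frames (9 1 8)
1: hit
2: fault, evict 9, frames (1 8 2)
5: fault, evict 1, frames (8 2 5)
6: fault, evict 8, frames (2 5 6)
1: fault, evict 2, frames (5 6 1)
6: hit
1: hit
Page faults: 13.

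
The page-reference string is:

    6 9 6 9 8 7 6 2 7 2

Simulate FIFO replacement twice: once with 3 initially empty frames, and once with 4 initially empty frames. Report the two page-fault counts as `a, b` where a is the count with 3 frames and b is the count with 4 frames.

6, 5

3 frames: F F . . F F F F . . → 6 faults.
4 frames: F F . . F F . F . . → 5 faults.
5 < 6: adding a frame reduced faults, as is typical.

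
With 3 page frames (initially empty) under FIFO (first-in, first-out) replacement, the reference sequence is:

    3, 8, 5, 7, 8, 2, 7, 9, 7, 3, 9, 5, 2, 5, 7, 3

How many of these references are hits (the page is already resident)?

3: fault, frames {3}
8: fault, frames {3,8}
5: fault, frames {3,8,5}
7: fault, evict 3, frames {8,5,7}
8: hit
2: fault, evict 8, frames {5,7,2}
7: hit
9: fault, evict 5, frames {7,2,9}
7: hit
3: fault, evict 7, frames {2,9,3}
9: hit
5: fault, evict 2, frames {9,3,5}
2: fault, evict 9, frames {3,5,2}
5: hit
7: fault, evict 3, frames {5,2,7}
3: fault, evict 5, frames {2,7,3}
Hits: 5.

5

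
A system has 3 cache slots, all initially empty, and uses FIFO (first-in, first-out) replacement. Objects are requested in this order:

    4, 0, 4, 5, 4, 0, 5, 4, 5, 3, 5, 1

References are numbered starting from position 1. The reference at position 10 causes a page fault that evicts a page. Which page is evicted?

pos 1: 4 → miss, frames {4}
pos 2: 0 → miss, frames {4,0}
pos 3: 4 → hit
pos 4: 5 → miss, frames {4,0,5}
pos 5: 4 → hit
pos 6: 0 → hit
pos 7: 5 → hit
pos 8: 4 → hit
pos 9: 5 → hit
pos 10: 3 → miss, evict 4, frames {0,5,3}
At position 10, page 4 is evicted.

4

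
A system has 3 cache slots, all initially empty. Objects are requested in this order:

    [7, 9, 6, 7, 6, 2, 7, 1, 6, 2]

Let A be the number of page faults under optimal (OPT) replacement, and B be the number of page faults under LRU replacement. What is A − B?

Under OPT: F F F . . F . F . . → 5 faults.
Under LRU: F F F . . F . F F F → 7 faults.
A − B = 5 − 7 = -2.

-2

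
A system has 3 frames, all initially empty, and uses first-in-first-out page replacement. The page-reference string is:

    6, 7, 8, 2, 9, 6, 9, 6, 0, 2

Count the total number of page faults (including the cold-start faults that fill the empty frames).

8

6 -> miss, frames {6}
7 -> miss, frames {6,7}
8 -> miss, frames {6,7,8}
2 -> miss, evict 6, frames {7,8,2}
9 -> miss, evict 7, frames {8,2,9}
6 -> miss, evict 8, frames {2,9,6}
9 -> hit
6 -> hit
0 -> miss, evict 2, frames {9,6,0}
2 -> miss, evict 9, frames {6,0,2}
Page faults: 8.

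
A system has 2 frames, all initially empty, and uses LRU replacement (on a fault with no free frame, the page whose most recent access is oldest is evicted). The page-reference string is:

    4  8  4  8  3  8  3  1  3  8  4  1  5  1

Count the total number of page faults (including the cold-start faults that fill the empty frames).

8

4: fault, frames {4}
8: fault, frames {4,8}
4: hit
8: hit
3: fault, evict 4, frames {8,3}
8: hit
3: hit
1: fault, evict 8, frames {3,1}
3: hit
8: fault, evict 1, frames {3,8}
4: fault, evict 3, frames {8,4}
1: fault, evict 8, frames {4,1}
5: fault, evict 4, frames {1,5}
1: hit
Page faults: 8.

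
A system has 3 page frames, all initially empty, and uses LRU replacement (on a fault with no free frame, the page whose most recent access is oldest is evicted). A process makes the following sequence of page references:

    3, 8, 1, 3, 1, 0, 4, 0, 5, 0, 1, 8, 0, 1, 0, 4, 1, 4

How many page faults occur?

9

3: fault, frames (3)
8: fault, frames (3 8)
1: fault, frames (3 8 1)
3: hit
1: hit
0: fault, evict 8, frames (3 1 0)
4: fault, evict 3, frames (1 0 4)
0: hit
5: fault, evict 1, frames (4 0 5)
0: hit
1: fault, evict 4, frames (5 0 1)
8: fault, evict 5, frames (0 1 8)
0: hit
1: hit
0: hit
4: fault, evict 8, frames (1 0 4)
1: hit
4: hit
Page faults: 9.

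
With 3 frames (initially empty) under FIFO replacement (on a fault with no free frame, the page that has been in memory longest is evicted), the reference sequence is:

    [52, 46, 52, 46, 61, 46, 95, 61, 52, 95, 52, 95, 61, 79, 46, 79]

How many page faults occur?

7

52: miss, frames {52}
46: miss, frames {52,46}
52: hit
46: hit
61: miss, frames {52,46,61}
46: hit
95: miss, evict 52, frames {46,61,95}
61: hit
52: miss, evict 46, frames {61,95,52}
95: hit
52: hit
95: hit
61: hit
79: miss, evict 61, frames {95,52,79}
46: miss, evict 95, frames {52,79,46}
79: hit
Page faults: 7.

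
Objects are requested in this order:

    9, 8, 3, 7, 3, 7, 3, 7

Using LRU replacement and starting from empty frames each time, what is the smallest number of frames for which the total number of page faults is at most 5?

2

f=1: 8 faults
f=2: 4 faults
f=3: 4 faults
f=4: 4 faults
Smallest f with faults ≤ 5 is 2.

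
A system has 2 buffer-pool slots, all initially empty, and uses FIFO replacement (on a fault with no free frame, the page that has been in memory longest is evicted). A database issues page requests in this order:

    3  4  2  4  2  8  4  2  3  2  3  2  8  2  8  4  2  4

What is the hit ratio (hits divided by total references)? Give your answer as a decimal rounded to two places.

0.44

3 → miss, frames {3}
4 → miss, frames {3,4}
2 → miss, evict 3, frames {4,2}
4 → hit
2 → hit
8 → miss, evict 4, frames {2,8}
4 → miss, evict 2, frames {8,4}
2 → miss, evict 8, frames {4,2}
3 → miss, evict 4, frames {2,3}
2 → hit
3 → hit
2 → hit
8 → miss, evict 2, frames {3,8}
2 → miss, evict 3, frames {8,2}
8 → hit
4 → miss, evict 8, frames {2,4}
2 → hit
4 → hit
Hits: 8 of 18 references → 8/18 = 0.4444.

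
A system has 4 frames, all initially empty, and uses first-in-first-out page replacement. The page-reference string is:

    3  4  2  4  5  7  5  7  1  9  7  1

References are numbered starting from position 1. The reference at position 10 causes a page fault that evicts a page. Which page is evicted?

pos 1: 3 → fault, frames {3}
pos 2: 4 → fault, frames {3,4}
pos 3: 2 → fault, frames {3,4,2}
pos 4: 4 → hit
pos 5: 5 → fault, frames {3,4,2,5}
pos 6: 7 → fault, evict 3, frames {4,2,5,7}
pos 7: 5 → hit
pos 8: 7 → hit
pos 9: 1 → fault, evict 4, frames {2,5,7,1}
pos 10: 9 → fault, evict 2, frames {5,7,1,9}
At position 10, page 2 is evicted.

2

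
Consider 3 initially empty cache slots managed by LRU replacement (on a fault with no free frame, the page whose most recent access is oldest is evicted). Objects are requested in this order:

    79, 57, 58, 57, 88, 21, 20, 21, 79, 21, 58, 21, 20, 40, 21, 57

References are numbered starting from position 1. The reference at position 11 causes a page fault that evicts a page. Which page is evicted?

20

pos 1: 79 → miss, frames {79}
pos 2: 57 → miss, frames {79,57}
pos 3: 58 → miss, frames {79,57,58}
pos 4: 57 → hit
pos 5: 88 → miss, evict 79, frames {58,57,88}
pos 6: 21 → miss, evict 58, frames {57,88,21}
pos 7: 20 → miss, evict 57, frames {88,21,20}
pos 8: 21 → hit
pos 9: 79 → miss, evict 88, frames {20,21,79}
pos 10: 21 → hit
pos 11: 58 → miss, evict 20, frames {79,21,58}
At position 11, page 20 is evicted.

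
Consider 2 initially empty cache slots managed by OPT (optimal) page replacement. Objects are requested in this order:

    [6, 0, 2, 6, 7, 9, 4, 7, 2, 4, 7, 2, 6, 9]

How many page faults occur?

10

6: miss, frames {6}
0: miss, frames {6,0}
2: miss, evict 0, frames {6,2}
6: hit
7: miss, evict 6, frames {2,7}
9: miss, evict 2, frames {7,9}
4: miss, evict 9, frames {7,4}
7: hit
2: miss, evict 7, frames {4,2}
4: hit
7: miss, evict 4, frames {2,7}
2: hit
6: miss, evict 7, frames {2,6}
9: miss, evict 6, frames {2,9}
Page faults: 10.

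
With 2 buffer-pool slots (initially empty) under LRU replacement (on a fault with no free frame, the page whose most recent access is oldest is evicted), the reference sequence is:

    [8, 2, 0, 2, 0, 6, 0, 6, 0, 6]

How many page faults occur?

8: miss, frames {8}
2: miss, frames {8,2}
0: miss, evict 8, frames {2,0}
2: hit
0: hit
6: miss, evict 2, frames {0,6}
0: hit
6: hit
0: hit
6: hit
Page faults: 4.

4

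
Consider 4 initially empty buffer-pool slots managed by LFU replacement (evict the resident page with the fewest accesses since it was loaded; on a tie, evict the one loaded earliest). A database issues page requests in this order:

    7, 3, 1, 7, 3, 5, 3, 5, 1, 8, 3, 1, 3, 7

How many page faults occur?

7: fault, frames [7]
3: fault, frames [7, 3]
1: fault, frames [7, 3, 1]
7: hit
3: hit
5: fault, frames [7, 3, 1, 5]
3: hit
5: hit
1: hit
8: fault, evict 7, frames [3, 1, 5, 8]
3: hit
1: hit
3: hit
7: fault, evict 8, frames [3, 1, 5, 7]
Page faults: 6.

6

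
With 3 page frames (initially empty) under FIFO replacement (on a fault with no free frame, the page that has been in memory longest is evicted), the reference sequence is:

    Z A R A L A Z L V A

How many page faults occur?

Z → miss, frames [Z]
A → miss, frames [Z, A]
R → miss, frames [Z, A, R]
A → hit
L → miss, evict Z, frames [A, R, L]
A → hit
Z → miss, evict A, frames [R, L, Z]
L → hit
V → miss, evict R, frames [L, Z, V]
A → miss, evict L, frames [Z, V, A]
Page faults: 7.

7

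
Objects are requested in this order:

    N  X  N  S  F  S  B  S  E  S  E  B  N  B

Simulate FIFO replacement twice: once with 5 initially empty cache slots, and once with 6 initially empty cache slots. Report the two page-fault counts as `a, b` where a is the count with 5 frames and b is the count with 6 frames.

5 frames: F F . F F . F . F . . . F . → 7 faults.
6 frames: F F . F F . F . F . . . . . → 6 faults.
6 < 7: adding a frame reduced faults, as is typical.

7, 6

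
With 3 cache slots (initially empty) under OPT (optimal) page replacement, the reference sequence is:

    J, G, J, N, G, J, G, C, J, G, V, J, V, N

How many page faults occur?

6

J: miss, frames {J}
G: miss, frames {J,G}
J: hit
N: miss, frames {J,G,N}
G: hit
J: hit
G: hit
C: miss, evict N, frames {J,G,C}
J: hit
G: hit
V: miss, evict C, frames {J,G,V}
J: hit
V: hit
N: miss, evict V, frames {J,G,N}
Page faults: 6.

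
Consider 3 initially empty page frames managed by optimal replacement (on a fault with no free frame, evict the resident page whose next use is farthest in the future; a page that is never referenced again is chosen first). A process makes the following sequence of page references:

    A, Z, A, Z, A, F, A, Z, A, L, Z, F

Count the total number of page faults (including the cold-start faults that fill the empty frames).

A -> fault, frames (A)
Z -> fault, frames (A Z)
A -> hit
Z -> hit
A -> hit
F -> fault, frames (A Z F)
A -> hit
Z -> hit
A -> hit
L -> fault, evict A, frames (Z F L)
Z -> hit
F -> hit
Page faults: 4.

4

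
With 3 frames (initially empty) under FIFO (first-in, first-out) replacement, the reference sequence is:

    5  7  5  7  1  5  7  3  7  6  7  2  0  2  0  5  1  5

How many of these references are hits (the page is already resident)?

8

5 -> miss, frames [5]
7 -> miss, frames [5, 7]
5 -> hit
7 -> hit
1 -> miss, frames [5, 7, 1]
5 -> hit
7 -> hit
3 -> miss, evict 5, frames [7, 1, 3]
7 -> hit
6 -> miss, evict 7, frames [1, 3, 6]
7 -> miss, evict 1, frames [3, 6, 7]
2 -> miss, evict 3, frames [6, 7, 2]
0 -> miss, evict 6, frames [7, 2, 0]
2 -> hit
0 -> hit
5 -> miss, evict 7, frames [2, 0, 5]
1 -> miss, evict 2, frames [0, 5, 1]
5 -> hit
Hits: 8.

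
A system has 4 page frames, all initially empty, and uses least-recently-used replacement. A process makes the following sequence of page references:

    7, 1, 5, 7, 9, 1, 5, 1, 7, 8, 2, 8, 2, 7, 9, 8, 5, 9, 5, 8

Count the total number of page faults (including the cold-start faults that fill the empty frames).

7 → miss, frames [7]
1 → miss, frames [7, 1]
5 → miss, frames [7, 1, 5]
7 → hit
9 → miss, frames [1, 5, 7, 9]
1 → hit
5 → hit
1 → hit
7 → hit
8 → miss, evict 9, frames [5, 1, 7, 8]
2 → miss, evict 5, frames [1, 7, 8, 2]
8 → hit
2 → hit
7 → hit
9 → miss, evict 1, frames [8, 2, 7, 9]
8 → hit
5 → miss, evict 2, frames [7, 9, 8, 5]
9 → hit
5 → hit
8 → hit
Page faults: 8.

8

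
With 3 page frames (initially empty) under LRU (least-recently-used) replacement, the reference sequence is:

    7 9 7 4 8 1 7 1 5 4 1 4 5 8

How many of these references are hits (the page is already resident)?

7 -> fault, frames (7)
9 -> fault, frames (7 9)
7 -> hit
4 -> fault, frames (9 7 4)
8 -> fault, evict 9, frames (7 4 8)
1 -> fault, evict 7, frames (4 8 1)
7 -> fault, evict 4, frames (8 1 7)
1 -> hit
5 -> fault, evict 8, frames (7 1 5)
4 -> fault, evict 7, frames (1 5 4)
1 -> hit
4 -> hit
5 -> hit
8 -> fault, evict 1, frames (4 5 8)
Hits: 5.

5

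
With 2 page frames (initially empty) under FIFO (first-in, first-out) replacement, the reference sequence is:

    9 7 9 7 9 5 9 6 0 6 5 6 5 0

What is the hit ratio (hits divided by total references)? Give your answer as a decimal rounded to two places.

9 → fault, frames (9)
7 → fault, frames (9 7)
9 → hit
7 → hit
9 → hit
5 → fault, evict 9, frames (7 5)
9 → fault, evict 7, frames (5 9)
6 → fault, evict 5, frames (9 6)
0 → fault, evict 9, frames (6 0)
6 → hit
5 → fault, evict 6, frames (0 5)
6 → fault, evict 0, frames (5 6)
5 → hit
0 → fault, evict 5, frames (6 0)
Hits: 5 of 14 references → 5/14 = 0.3571.

0.36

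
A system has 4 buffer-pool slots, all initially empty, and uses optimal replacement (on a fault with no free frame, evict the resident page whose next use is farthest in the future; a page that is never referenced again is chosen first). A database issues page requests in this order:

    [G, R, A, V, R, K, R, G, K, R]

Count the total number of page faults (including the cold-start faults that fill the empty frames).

5

G → fault, frames [G]
R → fault, frames [G, R]
A → fault, frames [G, R, A]
V → fault, frames [G, R, A, V]
R → hit
K → fault, evict V, frames [G, R, A, K]
R → hit
G → hit
K → hit
R → hit
Page faults: 5.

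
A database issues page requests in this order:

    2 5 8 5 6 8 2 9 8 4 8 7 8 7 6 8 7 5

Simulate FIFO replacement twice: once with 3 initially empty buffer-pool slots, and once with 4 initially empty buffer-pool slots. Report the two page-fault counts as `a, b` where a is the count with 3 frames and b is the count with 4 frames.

3 frames: F F F . F . F F F F . F . . F F . F → 12 faults.
4 frames: F F F . F . . F . F . F F . F . . F → 10 faults.
10 < 12: adding a frame reduced faults, as is typical.

12, 10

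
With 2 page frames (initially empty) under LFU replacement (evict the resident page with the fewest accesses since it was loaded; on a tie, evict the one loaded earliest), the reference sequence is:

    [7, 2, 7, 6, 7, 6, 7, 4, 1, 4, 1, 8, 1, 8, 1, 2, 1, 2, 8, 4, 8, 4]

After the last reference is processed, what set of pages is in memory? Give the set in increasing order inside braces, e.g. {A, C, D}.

{4, 7}

7: fault, frames (7)
2: fault, frames (7 2)
7: hit
6: fault, evict 2, frames (7 6)
7: hit
6: hit
7: hit
4: fault, evict 6, frames (7 4)
1: fault, evict 4, frames (7 1)
4: fault, evict 1, frames (7 4)
1: fault, evict 4, frames (7 1)
8: fault, evict 1, frames (7 8)
1: fault, evict 8, frames (7 1)
8: fault, evict 1, frames (7 8)
1: fault, evict 8, frames (7 1)
2: fault, evict 1, frames (7 2)
1: fault, evict 2, frames (7 1)
2: fault, evict 1, frames (7 2)
8: fault, evict 2, frames (7 8)
4: fault, evict 8, frames (7 4)
8: fault, evict 4, frames (7 8)
4: fault, evict 8, frames (7 4)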